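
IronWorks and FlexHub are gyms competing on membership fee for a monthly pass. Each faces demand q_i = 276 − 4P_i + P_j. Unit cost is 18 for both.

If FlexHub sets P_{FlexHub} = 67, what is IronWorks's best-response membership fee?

IronWorks's profit: π = (P_{IronWorks} − 18)(276 − 4P_{IronWorks} + P_{FlexHub}).
∂π/∂P_{IronWorks} = 348 − 8P_{IronWorks} + P_{FlexHub} = 0 ⇒ P_{IronWorks} = 43.5 + 0.125P_{FlexHub}.
At P_{FlexHub} = 67: P_{IronWorks} = 43.5 + 0.125·67 = 51.875.

51.875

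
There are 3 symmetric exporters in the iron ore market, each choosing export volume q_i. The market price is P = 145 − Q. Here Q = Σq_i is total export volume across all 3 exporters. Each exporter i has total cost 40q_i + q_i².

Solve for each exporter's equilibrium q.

A representative exporter's profit is π_i = q_i(145 − Q) − 40q_i − q_i², with Q = q_i + Σ_{j≠i} q_j.
First-order condition: 105 − 4q_i − Σ_{j≠i} q_j = 0.
In a symmetric equilibrium every exporter chooses the same q, so Σ_{j≠i} q_j = 2q. The condition becomes 105 − 6q = 0, giving q = 105/6 = 17.5.

17.5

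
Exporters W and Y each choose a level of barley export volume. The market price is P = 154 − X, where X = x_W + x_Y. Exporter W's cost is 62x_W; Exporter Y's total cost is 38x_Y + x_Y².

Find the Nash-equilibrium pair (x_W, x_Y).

36, 20

Exporter W's profit: π = x_W(154 − (x_W + x_Y)) − 62x_W.
∂π/∂x_W = 92 − 2x_W − x_Y = 0, so x_W = 46 − 0.5x_Y.
For Y: ∂π/∂x_Y = 116 − 4x_Y − x_W = 0 ⇒ x_Y = 29 − 0.25x_W.
Plugging x_Y into W's best response: x_W = 46 − 0.5(29 − 0.25x_W) ⇒ 0.875x_W = 31.5, so x_W = 36.
Then x_Y = 29 − 0.25·36 = 20.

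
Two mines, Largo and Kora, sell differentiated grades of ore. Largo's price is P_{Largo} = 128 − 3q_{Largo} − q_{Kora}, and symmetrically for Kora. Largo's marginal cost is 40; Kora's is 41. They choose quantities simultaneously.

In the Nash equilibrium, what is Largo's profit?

476.28

Mine Largo's profit: π = q_{Largo}(128 − 3q_{Largo} − q_{Kora}) − 40q_{Largo}.
∂π/∂q_{Largo} = 88 − 6q_{Largo} − q_{Kora} = 0 ⇒ q_{Largo} = 44/3 − (1/6)q_{Kora}.
Similarly q_{Kora} = 14.5 − (1/6)q_{Largo}.
Solving the two reaction functions simultaneously: (1 − (−1/6)(−1/6))q_{Largo} = 44/3 − (1/6)·14.5, so (35/36)q_{Largo} = 12.25 and q_{Largo} = 12.6.
Then q_{Kora} = 14.5 − (1/6)·12.6 = 12.4.
P_{Largo} = 128 − 3·12.6 − 12.4 = 77.8.
Profit = (77.8 − 40)·12.6 = 476.28.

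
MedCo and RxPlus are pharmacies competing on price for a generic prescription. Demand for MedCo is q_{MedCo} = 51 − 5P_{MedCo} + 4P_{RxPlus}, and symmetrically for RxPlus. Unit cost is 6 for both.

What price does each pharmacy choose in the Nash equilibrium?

13.5

MedCo's profit: π = (P_{MedCo} − 6)(51 − 5P_{MedCo} + 4P_{RxPlus}).
∂π/∂P_{MedCo} = 81 − 10P_{MedCo} + 4P_{RxPlus} = 0 ⇒ P_{MedCo} = 8.1 + 0.4P_{RxPlus}.
By symmetry P_{RxPlus} = P_{MedCo}; substituting into the reaction function, 0.6P_{MedCo} = 8.1 and P_{MedCo} = 13.5.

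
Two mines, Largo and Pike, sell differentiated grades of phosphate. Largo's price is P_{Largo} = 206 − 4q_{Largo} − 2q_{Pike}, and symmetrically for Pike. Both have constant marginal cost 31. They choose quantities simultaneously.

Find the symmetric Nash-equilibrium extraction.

Mine Largo's profit: π = q_{Largo}(206 − 4q_{Largo} − 2q_{Pike}) − 31q_{Largo}.
∂π/∂q_{Largo} = 175 − 8q_{Largo} − 2q_{Pike} = 0 ⇒ q_{Largo} = 21.875 − 0.25q_{Pike}.
The game is symmetric, so in equilibrium q_{Pike} = q_{Largo}: the reaction function gives 1.25q_{Largo} = 21.875, hence q_{Largo} = 17.5.

17.5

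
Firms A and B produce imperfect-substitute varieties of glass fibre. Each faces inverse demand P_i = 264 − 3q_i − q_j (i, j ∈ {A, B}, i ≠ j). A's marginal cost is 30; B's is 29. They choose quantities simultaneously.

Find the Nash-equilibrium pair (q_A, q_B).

Firm A's profit: π = q_A(264 − 3q_A − q_B) − 30q_A.
∂π/∂q_A = 234 − 6q_A − q_B = 0 ⇒ q_A = 39 − (1/6)q_B.
Similarly q_B = 235/6 − (1/6)q_A.
Plugging q_B into A's best response: q_A = 39 − (1/6)(235/6 − (1/6)q_A) ⇒ (35/36)q_A = 1169/36, so q_A = 33.4.
Then q_B = 235/6 − (1/6)·33.4 = 33.6.

33.4, 33.6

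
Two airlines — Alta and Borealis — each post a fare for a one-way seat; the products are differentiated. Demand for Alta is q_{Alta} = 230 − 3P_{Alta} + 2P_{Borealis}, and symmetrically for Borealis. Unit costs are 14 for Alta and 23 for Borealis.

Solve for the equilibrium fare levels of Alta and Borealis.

Alta's profit: π = (P_{Alta} − 14)(230 − 3P_{Alta} + 2P_{Borealis}).
∂π/∂P_{Alta} = 272 − 6P_{Alta} + 2P_{Borealis} = 0 ⇒ P_{Alta} = 136/3 + (1/3)P_{Borealis}.
Similarly P_{Borealis} = 299/6 + (1/3)P_{Alta}.
Substituting the second reaction function into the first: P_{Alta} = 136/3 + (1/3)(299/6 + (1/3)P_{Alta}), which gives (8/9)P_{Alta} = 1115/18 ⇒ P_{Alta} = 69.6875.
Then P_{Borealis} = 299/6 + (1/3)·69.6875 = 73.0625.

69.6875, 73.0625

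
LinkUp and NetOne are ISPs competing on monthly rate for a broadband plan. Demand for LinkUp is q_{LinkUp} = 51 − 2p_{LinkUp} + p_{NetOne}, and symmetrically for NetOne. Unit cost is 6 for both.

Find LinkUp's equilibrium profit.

LinkUp's profit: π = (p_{LinkUp} − 6)(51 − 2p_{LinkUp} + p_{NetOne}).
∂π/∂p_{LinkUp} = 63 − 4p_{LinkUp} + p_{NetOne} = 0 ⇒ p_{LinkUp} = 15.75 + 0.25p_{NetOne}.
The game is symmetric, so in equilibrium p_{NetOne} = p_{LinkUp}: the reaction function gives 0.75p_{LinkUp} = 15.75, hence p_{LinkUp} = 21.
q_{LinkUp} = 51 − 2·21 + 21 = 30.
Profit = (21 − 6)·30 = 450.

450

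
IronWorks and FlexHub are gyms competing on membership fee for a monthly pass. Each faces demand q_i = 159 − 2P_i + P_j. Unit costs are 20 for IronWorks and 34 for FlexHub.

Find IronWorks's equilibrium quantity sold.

IronWorks's profit: π = (P_{IronWorks} − 20)(159 − 2P_{IronWorks} + P_{FlexHub}).
∂π/∂P_{IronWorks} = 199 − 4P_{IronWorks} + P_{FlexHub} = 0 ⇒ P_{IronWorks} = 49.75 + 0.25P_{FlexHub}.
Similarly P_{FlexHub} = 56.75 + 0.25P_{IronWorks}.
Plugging P_{FlexHub} into IronWorks's best response: P_{IronWorks} = 49.75 + 0.25(56.75 + 0.25P_{IronWorks}) ⇒ 0.9375P_{IronWorks} = 63.9375, so P_{IronWorks} = 68.2.
Then P_{FlexHub} = 56.75 + 0.25·68.2 = 73.8.
q_{IronWorks} = 159 − 2·68.2 + 73.8 = 96.4.

96.4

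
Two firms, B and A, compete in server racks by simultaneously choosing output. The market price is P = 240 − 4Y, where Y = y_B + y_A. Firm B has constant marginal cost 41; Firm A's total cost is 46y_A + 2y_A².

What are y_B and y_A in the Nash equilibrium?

Firm B's profit: π = y_B(240 − 4(y_B + y_A)) − 41y_B.
∂π/∂y_B = 199 − 8y_B − 4y_A = 0, so y_B = 24.875 − 0.5y_A.
For A: ∂π/∂y_A = 194 − 12y_A − 4y_B = 0 ⇒ y_A = 97/6 − (1/3)y_B.
Plugging y_A into B's best response: y_B = 24.875 − 0.5(97/6 − (1/3)y_B) ⇒ (5/6)y_B = 403/24, so y_B = 20.15.
Then y_A = 97/6 − (1/3)·20.15 = 9.45.

20.15, 9.45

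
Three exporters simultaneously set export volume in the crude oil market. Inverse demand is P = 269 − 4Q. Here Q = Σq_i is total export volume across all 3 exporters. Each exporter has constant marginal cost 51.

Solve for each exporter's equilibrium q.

A representative exporter's profit is π_i = q_i(269 − 4Q) − 51q_i, with Q = q_i + Σ_{j≠i} q_j.
First-order condition: 218 − 8q_i − 4Σ_{j≠i} q_j = 0.
In a symmetric equilibrium every exporter chooses the same q, so Σ_{j≠i} q_j = 2q. The condition becomes 218 − 16q = 0, giving q = 218/16 = 13.625.

13.625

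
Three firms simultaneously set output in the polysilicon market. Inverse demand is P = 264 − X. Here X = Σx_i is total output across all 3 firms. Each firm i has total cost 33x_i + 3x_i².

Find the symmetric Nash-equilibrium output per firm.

A representative firm's profit is π_i = x_i(264 − X) − 33x_i − 3x_i², with X = x_i + Σ_{j≠i} x_j.
First-order condition: 231 − 8x_i − Σ_{j≠i} x_j = 0.
With identical firms, set every x_j = x: then 231 − 8x − 2x = 0, i.e. x = 231/10 = 23.1.

23.1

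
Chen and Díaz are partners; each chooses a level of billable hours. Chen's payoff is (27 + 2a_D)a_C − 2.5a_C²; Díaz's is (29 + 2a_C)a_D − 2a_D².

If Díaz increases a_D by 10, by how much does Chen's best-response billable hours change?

4

Expanding Chen's payoff: 27a_C + 2a_Da_C − 2.5a_C².
∂π/∂a_C = 27 + 2a_D − 5a_C = 0, so a_C = 5.4 + 0.4a_D.
The reaction-function slope is 0.4, so a 10-unit rise in a_D moves a_C by 0.4 × 10 = 4. Chen's best response rises — the actions are strategic complements.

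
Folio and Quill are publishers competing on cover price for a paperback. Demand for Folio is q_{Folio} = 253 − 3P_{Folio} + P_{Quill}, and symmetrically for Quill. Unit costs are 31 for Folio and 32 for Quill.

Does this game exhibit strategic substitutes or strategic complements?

strategic complements

Folio's profit: π = (P_{Folio} − 31)(253 − 3P_{Folio} + P_{Quill}).
∂π/∂P_{Folio} = 346 − 6P_{Folio} + P_{Quill} = 0 ⇒ P_{Folio} = 173/3 + (1/6)P_{Quill}.
The best-response slope dP_{Folio}/dP_{Quill} = 1/6 > 0: the reaction function is upward-sloping, so the choices are strategic complements.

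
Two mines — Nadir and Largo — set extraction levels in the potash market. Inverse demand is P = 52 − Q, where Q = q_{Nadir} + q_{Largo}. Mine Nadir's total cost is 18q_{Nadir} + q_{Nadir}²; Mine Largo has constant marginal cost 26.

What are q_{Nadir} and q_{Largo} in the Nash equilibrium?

Mine Nadir's profit: π = q_{Nadir}(52 − (q_{Nadir} + q_{Largo})) − 18q_{Nadir} − q_{Nadir}².
∂π/∂q_{Nadir} = 34 − 4q_{Nadir} − q_{Largo} = 0, so q_{Nadir} = 8.5 − 0.25q_{Largo}.
For Largo: ∂π/∂q_{Largo} = 26 − 2q_{Largo} − q_{Nadir} = 0 ⇒ q_{Largo} = 13 − 0.5q_{Nadir}.
Substituting the second reaction function into the first: q_{Nadir} = 8.5 − 0.25(13 − 0.5q_{Nadir}), which gives 0.875q_{Nadir} = 5.25 ⇒ q_{Nadir} = 6.
Then q_{Largo} = 13 − 0.5·6 = 10.

6, 10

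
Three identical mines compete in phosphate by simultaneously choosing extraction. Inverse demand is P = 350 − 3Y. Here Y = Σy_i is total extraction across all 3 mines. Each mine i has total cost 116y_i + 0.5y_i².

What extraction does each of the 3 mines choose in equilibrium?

18

A representative mine's profit is π_i = y_i(350 − 3Y) − 116y_i − 0.5y_i², with Y = y_i + Σ_{j≠i} y_j.
First-order condition: 234 − 7y_i − 3Σ_{j≠i} y_j = 0.
Imposing symmetry (y_j = y for all j) turns Σ_{j≠i} y_j into 2y, so 234 = 13y and y = 18.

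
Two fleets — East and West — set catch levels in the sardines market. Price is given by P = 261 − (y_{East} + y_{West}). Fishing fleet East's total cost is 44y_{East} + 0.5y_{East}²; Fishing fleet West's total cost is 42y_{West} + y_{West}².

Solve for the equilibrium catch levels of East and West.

59, 40

Fishing fleet East's profit: π = y_{East}(261 − (y_{East} + y_{West})) − 44y_{East} − 0.5y_{East}².
∂π/∂y_{East} = 217 − 3y_{East} − y_{West} = 0, so y_{East} = 217/3 − (1/3)y_{West}.
For West: ∂π/∂y_{West} = 219 − 4y_{West} − y_{East} = 0 ⇒ y_{West} = 54.75 − 0.25y_{East}.
Solving the two reaction functions simultaneously: (1 − (−1/3)(−0.25))y_{East} = 217/3 − (1/3)·54.75, so (11/12)y_{East} = 649/12 and y_{East} = 59.
Then y_{West} = 54.75 − 0.25·59 = 40.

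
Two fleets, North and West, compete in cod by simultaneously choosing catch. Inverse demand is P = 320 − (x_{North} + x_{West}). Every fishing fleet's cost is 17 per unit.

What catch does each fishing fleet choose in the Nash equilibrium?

Fishing fleet North's profit: π = x_{North}(320 − (x_{North} + x_{West})) − 17x_{North}.
∂π/∂x_{North} = 303 − 2x_{North} − x_{West} = 0, so x_{North} = 151.5 − 0.5x_{West}.
Setting x_{North} = x_{West} in the reaction function: x_{North} = 151.5 − 0.5x_{North}, so x_{North} = 151.5 / 1.5 = 101.

101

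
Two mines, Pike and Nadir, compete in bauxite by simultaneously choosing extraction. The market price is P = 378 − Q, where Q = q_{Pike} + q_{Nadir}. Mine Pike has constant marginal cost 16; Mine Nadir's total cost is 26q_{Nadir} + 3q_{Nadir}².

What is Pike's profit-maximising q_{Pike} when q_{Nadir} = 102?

Mine Pike's profit: π = q_{Pike}(378 − (q_{Pike} + q_{Nadir})) − 16q_{Pike}.
∂π/∂q_{Pike} = 362 − 2q_{Pike} − q_{Nadir} = 0, so q_{Pike} = 181 − 0.5q_{Nadir}.
At q_{Nadir} = 102: q_{Pike} = 181 − 0.5·102 = 130.

130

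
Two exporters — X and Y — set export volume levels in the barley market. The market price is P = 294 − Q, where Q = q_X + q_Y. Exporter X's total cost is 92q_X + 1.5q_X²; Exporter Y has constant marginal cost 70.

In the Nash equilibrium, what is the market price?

172

Exporter X's profit: π = q_X(294 − (q_X + q_Y)) − 92q_X − 1.5q_X².
∂π/∂q_X = 202 − 5q_X − q_Y = 0, so q_X = 40.4 − 0.2q_Y.
For Y: ∂π/∂q_Y = 224 − 2q_Y − q_X = 0 ⇒ q_Y = 112 − 0.5q_X.
Substituting the second reaction function into the first: q_X = 40.4 − 0.2(112 − 0.5q_X), which gives 0.9q_X = 18 ⇒ q_X = 20.
Then q_Y = 112 − 0.5·20 = 102.
Equilibrium price: P = 294 − 122 = 172.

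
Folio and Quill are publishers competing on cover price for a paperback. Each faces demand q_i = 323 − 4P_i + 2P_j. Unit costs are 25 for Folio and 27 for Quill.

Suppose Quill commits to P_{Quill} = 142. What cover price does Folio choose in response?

Folio's profit: π = (P_{Folio} − 25)(323 − 4P_{Folio} + 2P_{Quill}).
∂π/∂P_{Folio} = 423 − 8P_{Folio} + 2P_{Quill} = 0 ⇒ P_{Folio} = 52.875 + 0.25P_{Quill}.
At P_{Quill} = 142: P_{Folio} = 52.875 + 0.25·142 = 88.375.

88.375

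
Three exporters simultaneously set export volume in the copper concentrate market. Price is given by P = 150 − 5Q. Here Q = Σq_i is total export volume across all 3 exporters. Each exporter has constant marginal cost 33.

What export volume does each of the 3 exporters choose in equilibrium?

5.85

A representative exporter's profit is π_i = q_i(150 − 5Q) − 33q_i, with Q = q_i + Σ_{j≠i} q_j.
First-order condition: 117 − 10q_i − 5Σ_{j≠i} q_j = 0.
Imposing symmetry (q_j = q for all j) turns Σ_{j≠i} q_j into 2q, so 117 = 20q and q = 5.85.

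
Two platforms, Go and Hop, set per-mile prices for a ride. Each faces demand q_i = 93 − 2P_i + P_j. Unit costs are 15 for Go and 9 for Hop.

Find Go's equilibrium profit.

Go's profit: π = (P_{Go} − 15)(93 − 2P_{Go} + P_{Hop}).
∂π/∂P_{Go} = 123 − 4P_{Go} + P_{Hop} = 0 ⇒ P_{Go} = 30.75 + 0.25P_{Hop}.
Similarly P_{Hop} = 27.75 + 0.25P_{Go}.
Substituting the second reaction function into the first: P_{Go} = 30.75 + 0.25(27.75 + 0.25P_{Go}), which gives 0.9375P_{Go} = 37.6875 ⇒ P_{Go} = 40.2.
Then P_{Hop} = 27.75 + 0.25·40.2 = 37.8.
q_{Go} = 93 − 2·40.2 + 37.8 = 50.4.
Profit = (40.2 − 15)·50.4 = 1270.08.

1270.08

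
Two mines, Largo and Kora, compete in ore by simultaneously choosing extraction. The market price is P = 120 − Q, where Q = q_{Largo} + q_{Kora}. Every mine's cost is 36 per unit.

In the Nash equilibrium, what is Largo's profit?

Mine Largo's profit: π = q_{Largo}(120 − (q_{Largo} + q_{Kora})) − 36q_{Largo}.
∂π/∂q_{Largo} = 84 − 2q_{Largo} − q_{Kora} = 0, so q_{Largo} = 42 − 0.5q_{Kora}.
The game is symmetric, so in equilibrium q_{Kora} = q_{Largo}: the reaction function gives 1.5q_{Largo} = 42, hence q_{Largo} = 28.
Price P = 120 − 56 = 64.
Largo's profit: (64 − 36)·28 = 784.

784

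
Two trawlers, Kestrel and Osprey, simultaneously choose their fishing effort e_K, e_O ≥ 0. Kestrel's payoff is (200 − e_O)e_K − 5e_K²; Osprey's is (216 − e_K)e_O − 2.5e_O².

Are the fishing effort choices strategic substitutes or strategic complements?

strategic substitutes

Expanding Kestrel's payoff: 200e_K − e_Oe_K − 5e_K².
∂π/∂e_K = 200 − e_O − 10e_K = 0, so e_K = 20 − 0.1e_O.
The best-response slope de_K/de_O = −0.1 < 0: the reaction function is downward-sloping, so the choices are strategic substitutes.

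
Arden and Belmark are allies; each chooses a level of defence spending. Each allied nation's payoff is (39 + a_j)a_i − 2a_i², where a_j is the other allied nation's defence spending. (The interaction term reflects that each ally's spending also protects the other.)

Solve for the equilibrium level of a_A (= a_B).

Arden's payoff is (39 + a_B)a_A − 2a_A².
∂π/∂a_A = 39 + a_B − 4a_A = 0, so a_A = 9.75 + 0.25a_B.
The game is symmetric, so in equilibrium a_B = a_A: the reaction function gives 0.75a_A = 9.75, hence a_A = 13.

13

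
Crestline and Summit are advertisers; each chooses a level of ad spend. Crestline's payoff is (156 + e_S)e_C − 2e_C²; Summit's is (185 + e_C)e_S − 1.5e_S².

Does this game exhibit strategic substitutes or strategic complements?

strategic complements

Expanding Crestline's payoff: 156e_C + e_Se_C − 2e_C².
∂π/∂e_C = 156 + e_S − 4e_C = 0, so e_C = 39 + 0.25e_S.
The best-response slope de_C/de_S = 0.25 > 0: the reaction function is upward-sloping, so the choices are strategic complements.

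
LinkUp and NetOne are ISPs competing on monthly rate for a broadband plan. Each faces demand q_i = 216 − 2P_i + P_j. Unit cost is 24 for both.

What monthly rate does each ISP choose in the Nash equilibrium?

88

LinkUp's profit: π = (P_{LinkUp} − 24)(216 − 2P_{LinkUp} + P_{NetOne}).
∂π/∂P_{LinkUp} = 264 − 4P_{LinkUp} + P_{NetOne} = 0 ⇒ P_{LinkUp} = 66 + 0.25P_{NetOne}.
The game is symmetric, so in equilibrium P_{NetOne} = P_{LinkUp}: the reaction function gives 0.75P_{LinkUp} = 66, hence P_{LinkUp} = 88.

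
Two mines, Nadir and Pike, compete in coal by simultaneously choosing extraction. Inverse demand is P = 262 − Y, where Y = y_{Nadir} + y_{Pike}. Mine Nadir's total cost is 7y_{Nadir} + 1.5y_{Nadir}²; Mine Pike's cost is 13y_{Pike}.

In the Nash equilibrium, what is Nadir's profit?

Mine Nadir's profit: π = y_{Nadir}(262 − (y_{Nadir} + y_{Pike})) − 7y_{Nadir} − 1.5y_{Nadir}².
∂π/∂y_{Nadir} = 255 − 5y_{Nadir} − y_{Pike} = 0, so y_{Nadir} = 51 − 0.2y_{Pike}.
For Pike: ∂π/∂y_{Pike} = 249 − 2y_{Pike} − y_{Nadir} = 0 ⇒ y_{Pike} = 124.5 − 0.5y_{Nadir}.
Plugging y_{Pike} into Nadir's best response: y_{Nadir} = 51 − 0.2(124.5 − 0.5y_{Nadir}) ⇒ 0.9y_{Nadir} = 26.1, so y_{Nadir} = 29.
Then y_{Pike} = 124.5 − 0.5·29 = 110.
Price P = 262 − 139 = 123.
Nadir's profit: (123 − 7)·29 − 1.5(29)² = 2102.5.

2102.5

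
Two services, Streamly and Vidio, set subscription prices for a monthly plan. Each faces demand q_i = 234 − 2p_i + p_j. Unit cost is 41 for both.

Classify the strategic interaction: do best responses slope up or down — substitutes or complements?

strategic complements

Streamly's profit: π = (p_{Streamly} − 41)(234 − 2p_{Streamly} + p_{Vidio}).
∂π/∂p_{Streamly} = 316 − 4p_{Streamly} + p_{Vidio} = 0 ⇒ p_{Streamly} = 79 + 0.25p_{Vidio}.
The best-response slope dp_{Streamly}/dp_{Vidio} = 0.25 > 0: the reaction function is upward-sloping, so the choices are strategic complements.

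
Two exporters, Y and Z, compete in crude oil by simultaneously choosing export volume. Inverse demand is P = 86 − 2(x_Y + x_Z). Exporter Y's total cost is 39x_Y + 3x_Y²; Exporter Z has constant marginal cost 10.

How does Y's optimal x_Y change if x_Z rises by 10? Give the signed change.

Exporter Y's profit: π = x_Y(86 − 2(x_Y + x_Z)) − 39x_Y − 3x_Y².
∂π/∂x_Y = 47 − 10x_Y − 2x_Z = 0, so x_Y = 4.7 − 0.2x_Z.
The reaction-function slope is −0.2, so a 10-unit rise in x_Z moves x_Y by −0.2 × 10 = −2. Y's best response falls — the actions are strategic substitutes.

-2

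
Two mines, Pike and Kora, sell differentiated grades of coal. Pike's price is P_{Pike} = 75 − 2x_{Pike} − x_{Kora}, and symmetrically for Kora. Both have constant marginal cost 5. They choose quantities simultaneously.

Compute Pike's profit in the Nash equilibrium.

Mine Pike's profit: π = x_{Pike}(75 − 2x_{Pike} − x_{Kora}) − 5x_{Pike}.
∂π/∂x_{Pike} = 70 − 4x_{Pike} − x_{Kora} = 0 ⇒ x_{Pike} = 17.5 − 0.25x_{Kora}.
The game is symmetric, so in equilibrium x_{Kora} = x_{Pike}: the reaction function gives 1.25x_{Pike} = 17.5, hence x_{Pike} = 14.
P_{Pike} = 75 − 2·14 − 14 = 33.
Profit = (33 − 5)·14 = 392.

392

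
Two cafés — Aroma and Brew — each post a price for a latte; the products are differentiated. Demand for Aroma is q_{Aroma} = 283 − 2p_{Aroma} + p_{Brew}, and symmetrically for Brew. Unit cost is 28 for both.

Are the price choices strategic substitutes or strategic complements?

Aroma's profit: π = (p_{Aroma} − 28)(283 − 2p_{Aroma} + p_{Brew}).
∂π/∂p_{Aroma} = 339 − 4p_{Aroma} + p_{Brew} = 0 ⇒ p_{Aroma} = 84.75 + 0.25p_{Brew}.
The best-response slope dp_{Aroma}/dp_{Brew} = 0.25 > 0: the reaction function is upward-sloping, so the choices are strategic complements.

strategic complements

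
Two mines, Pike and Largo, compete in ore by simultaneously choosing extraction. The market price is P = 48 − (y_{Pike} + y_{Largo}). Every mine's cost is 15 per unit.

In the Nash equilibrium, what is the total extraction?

Mine Pike's profit: π = y_{Pike}(48 − (y_{Pike} + y_{Largo})) − 15y_{Pike}.
∂π/∂y_{Pike} = 33 − 2y_{Pike} − y_{Largo} = 0, so y_{Pike} = 16.5 − 0.5y_{Largo}.
Setting y_{Pike} = y_{Largo} in the reaction function: y_{Pike} = 16.5 − 0.5y_{Pike}, so y_{Pike} = 16.5 / 1.5 = 11.
Total extraction: 11 + 11 = 22.

22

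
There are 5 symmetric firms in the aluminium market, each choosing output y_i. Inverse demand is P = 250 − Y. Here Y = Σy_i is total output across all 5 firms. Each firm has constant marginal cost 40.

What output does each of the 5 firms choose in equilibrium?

A representative firm's profit is π_i = y_i(250 − Y) − 40y_i, with Y = y_i + Σ_{j≠i} y_j.
First-order condition: 210 − 2y_i − Σ_{j≠i} y_j = 0.
In a symmetric equilibrium every firm chooses the same y, so Σ_{j≠i} y_j = 4y. The condition becomes 210 − 6y = 0, giving y = 210/6 = 35.

35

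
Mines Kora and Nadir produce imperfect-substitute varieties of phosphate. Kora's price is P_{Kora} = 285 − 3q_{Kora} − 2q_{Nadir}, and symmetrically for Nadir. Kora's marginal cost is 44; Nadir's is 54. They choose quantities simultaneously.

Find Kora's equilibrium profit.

2836.6875

Mine Kora's profit: π = q_{Kora}(285 − 3q_{Kora} − 2q_{Nadir}) − 44q_{Kora}.
∂π/∂q_{Kora} = 241 − 6q_{Kora} − 2q_{Nadir} = 0 ⇒ q_{Kora} = 241/6 − (1/3)q_{Nadir}.
Similarly q_{Nadir} = 38.5 − (1/3)q_{Kora}.
Solving the two reaction functions simultaneously: (1 − (−1/3)(−1/3))q_{Kora} = 241/6 − (1/3)·38.5, so (8/9)q_{Kora} = 82/3 and q_{Kora} = 30.75.
Then q_{Nadir} = 38.5 − (1/3)·30.75 = 28.25.
P_{Kora} = 285 − 3·30.75 − 2·28.25 = 136.25.
Profit = (136.25 − 44)·30.75 = 2836.6875.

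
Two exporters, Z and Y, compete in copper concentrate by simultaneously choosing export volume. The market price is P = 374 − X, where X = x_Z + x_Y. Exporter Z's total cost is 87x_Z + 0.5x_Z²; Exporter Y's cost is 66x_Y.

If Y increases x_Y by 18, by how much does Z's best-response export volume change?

Exporter Z's profit: π = x_Z(374 − (x_Z + x_Y)) − 87x_Z − 0.5x_Z².
∂π/∂x_Z = 287 − 3x_Z − x_Y = 0, so x_Z = 287/3 − (1/3)x_Y.
The reaction-function slope is −1/3, so an 18-unit rise in x_Y moves x_Z by −1/3 × 18 = −6. Z's best response falls — the actions are strategic substitutes.

-6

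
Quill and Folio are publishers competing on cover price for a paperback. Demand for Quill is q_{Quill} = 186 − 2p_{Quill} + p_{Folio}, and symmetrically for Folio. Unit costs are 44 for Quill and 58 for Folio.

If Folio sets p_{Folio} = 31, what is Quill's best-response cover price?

76.25

Quill's profit: π = (p_{Quill} − 44)(186 − 2p_{Quill} + p_{Folio}).
∂π/∂p_{Quill} = 274 − 4p_{Quill} + p_{Folio} = 0 ⇒ p_{Quill} = 68.5 + 0.25p_{Folio}.
At p_{Folio} = 31: p_{Quill} = 68.5 + 0.25·31 = 76.25.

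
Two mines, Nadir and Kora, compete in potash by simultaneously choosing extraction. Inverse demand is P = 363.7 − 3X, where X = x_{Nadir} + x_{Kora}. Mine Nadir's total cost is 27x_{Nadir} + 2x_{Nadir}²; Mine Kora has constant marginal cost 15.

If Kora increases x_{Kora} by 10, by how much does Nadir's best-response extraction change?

-3

Mine Nadir's profit: π = x_{Nadir}(363.7 − 3(x_{Nadir} + x_{Kora})) − 27x_{Nadir} − 2x_{Nadir}².
∂π/∂x_{Nadir} = 336.7 − 10x_{Nadir} − 3x_{Kora} = 0, so x_{Nadir} = 33.67 − 0.3x_{Kora}.
The reaction-function slope is −0.3, so a 10-unit rise in x_{Kora} moves x_{Nadir} by −0.3 × 10 = −3. Nadir's best response falls — the actions are strategic substitutes.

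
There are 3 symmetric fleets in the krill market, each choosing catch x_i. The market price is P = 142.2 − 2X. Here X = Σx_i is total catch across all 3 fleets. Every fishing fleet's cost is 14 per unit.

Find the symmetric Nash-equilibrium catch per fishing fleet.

A representative fishing fleet's profit is π_i = x_i(142.2 − 2X) − 14x_i, with X = x_i + Σ_{j≠i} x_j.
First-order condition: 128.2 − 4x_i − 2Σ_{j≠i} x_j = 0.
Imposing symmetry (x_j = x for all j) turns Σ_{j≠i} x_j into 2x, so 128.2 = 8x and x = 16.025.

16.025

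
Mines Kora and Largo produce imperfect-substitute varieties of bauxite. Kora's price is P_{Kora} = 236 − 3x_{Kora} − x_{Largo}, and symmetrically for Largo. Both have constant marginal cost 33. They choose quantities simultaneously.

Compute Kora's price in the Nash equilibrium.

Mine Kora's profit: π = x_{Kora}(236 − 3x_{Kora} − x_{Largo}) − 33x_{Kora}.
∂π/∂x_{Kora} = 203 − 6x_{Kora} − x_{Largo} = 0 ⇒ x_{Kora} = 203/6 − (1/6)x_{Largo}.
The game is symmetric, so in equilibrium x_{Largo} = x_{Kora}: the reaction function gives (7/6)x_{Kora} = 203/6, hence x_{Kora} = 29.
P_{Kora} = 236 − 3·29 − 29 = 120.

120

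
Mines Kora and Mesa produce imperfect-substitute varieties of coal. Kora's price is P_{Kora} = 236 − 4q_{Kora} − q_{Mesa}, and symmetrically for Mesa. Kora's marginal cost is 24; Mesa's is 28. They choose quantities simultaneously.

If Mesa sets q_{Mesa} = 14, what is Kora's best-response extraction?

Mine Kora's profit: π = q_{Kora}(236 − 4q_{Kora} − q_{Mesa}) − 24q_{Kora}.
∂π/∂q_{Kora} = 212 − 8q_{Kora} − q_{Mesa} = 0 ⇒ q_{Kora} = 26.5 − 0.125q_{Mesa}.
At q_{Mesa} = 14: q_{Kora} = 26.5 − 0.125·14 = 24.75.

24.75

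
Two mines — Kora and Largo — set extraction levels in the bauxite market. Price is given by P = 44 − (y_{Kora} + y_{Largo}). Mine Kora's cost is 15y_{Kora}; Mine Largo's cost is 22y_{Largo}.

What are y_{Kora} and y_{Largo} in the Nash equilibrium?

12, 5

Mine Kora's profit: π = y_{Kora}(44 − (y_{Kora} + y_{Largo})) − 15y_{Kora}.
∂π/∂y_{Kora} = 29 − 2y_{Kora} − y_{Largo} = 0, so y_{Kora} = 14.5 − 0.5y_{Largo}.
By the same steps for Largo: y_{Largo} = 11 − 0.5y_{Kora}.
Substituting the second reaction function into the first: y_{Kora} = 14.5 − 0.5(11 − 0.5y_{Kora}), which gives 0.75y_{Kora} = 9 ⇒ y_{Kora} = 12.
Then y_{Largo} = 11 − 0.5·12 = 5.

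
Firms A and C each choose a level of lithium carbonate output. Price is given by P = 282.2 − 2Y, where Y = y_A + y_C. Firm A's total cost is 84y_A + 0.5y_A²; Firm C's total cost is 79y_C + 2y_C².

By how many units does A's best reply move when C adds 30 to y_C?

-12

Firm A's profit: π = y_A(282.2 − 2(y_A + y_C)) − 84y_A − 0.5y_A².
∂π/∂y_A = 198.2 − 5y_A − 2y_C = 0, so y_A = 39.64 − 0.4y_C.
The reaction-function slope is −0.4, so a 30-unit rise in y_C moves y_A by −0.4 × 30 = −12. A's best response falls — the actions are strategic substitutes.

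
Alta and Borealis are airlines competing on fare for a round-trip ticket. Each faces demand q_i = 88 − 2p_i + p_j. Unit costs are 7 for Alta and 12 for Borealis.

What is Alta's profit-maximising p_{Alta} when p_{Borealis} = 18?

Alta's profit: π = (p_{Alta} − 7)(88 − 2p_{Alta} + p_{Borealis}).
∂π/∂p_{Alta} = 102 − 4p_{Alta} + p_{Borealis} = 0 ⇒ p_{Alta} = 25.5 + 0.25p_{Borealis}.
At p_{Borealis} = 18: p_{Alta} = 25.5 + 0.25·18 = 30.

30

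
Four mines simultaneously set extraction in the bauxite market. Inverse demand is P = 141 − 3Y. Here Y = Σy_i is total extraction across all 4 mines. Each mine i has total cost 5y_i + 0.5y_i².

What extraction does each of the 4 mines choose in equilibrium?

A representative mine's profit is π_i = y_i(141 − 3Y) − 5y_i − 0.5y_i², with Y = y_i + Σ_{j≠i} y_j.
First-order condition: 136 − 7y_i − 3Σ_{j≠i} y_j = 0.
Imposing symmetry (y_j = y for all j) turns Σ_{j≠i} y_j into 3y, so 136 = 16y and y = 8.5.

8.5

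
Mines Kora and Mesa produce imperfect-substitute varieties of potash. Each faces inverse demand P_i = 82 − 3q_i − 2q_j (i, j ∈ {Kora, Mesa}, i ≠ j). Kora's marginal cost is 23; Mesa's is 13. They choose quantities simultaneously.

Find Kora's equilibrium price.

43.25

Mine Kora's profit: π = q_{Kora}(82 − 3q_{Kora} − 2q_{Mesa}) − 23q_{Kora}.
∂π/∂q_{Kora} = 59 − 6q_{Kora} − 2q_{Mesa} = 0 ⇒ q_{Kora} = 59/6 − (1/3)q_{Mesa}.
Similarly q_{Mesa} = 11.5 − (1/3)q_{Kora}.
Plugging q_{Mesa} into Kora's best response: q_{Kora} = 59/6 − (1/3)(11.5 − (1/3)q_{Kora}) ⇒ (8/9)q_{Kora} = 6, so q_{Kora} = 6.75.
Then q_{Mesa} = 11.5 − (1/3)·6.75 = 9.25.
P_{Kora} = 82 − 3·6.75 − 2·9.25 = 43.25.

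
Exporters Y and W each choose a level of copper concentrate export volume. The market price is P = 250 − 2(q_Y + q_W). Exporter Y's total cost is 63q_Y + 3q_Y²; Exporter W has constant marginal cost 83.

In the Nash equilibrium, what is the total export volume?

Exporter Y's profit: π = q_Y(250 − 2(q_Y + q_W)) − 63q_Y − 3q_Y².
∂π/∂q_Y = 187 − 10q_Y − 2q_W = 0, so q_Y = 18.7 − 0.2q_W.
For W: ∂π/∂q_W = 167 − 4q_W − 2q_Y = 0 ⇒ q_W = 41.75 − 0.5q_Y.
Substituting the second reaction function into the first: q_Y = 18.7 − 0.2(41.75 − 0.5q_Y), which gives 0.9q_Y = 10.35 ⇒ q_Y = 11.5.
Then q_W = 41.75 − 0.5·11.5 = 36.
Total export volume: 11.5 + 36 = 47.5.

47.5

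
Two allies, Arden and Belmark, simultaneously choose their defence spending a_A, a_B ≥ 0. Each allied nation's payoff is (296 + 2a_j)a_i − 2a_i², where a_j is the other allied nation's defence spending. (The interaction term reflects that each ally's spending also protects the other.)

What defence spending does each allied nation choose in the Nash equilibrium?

Arden's payoff is (296 + 2a_B)a_A − 2a_A².
∂π/∂a_A = 296 + 2a_B − 4a_A = 0, so a_A = 74 + 0.5a_B.
Setting a_A = a_B in the reaction function: a_A = 74 + 0.5a_A, so a_A = 74 / 0.5 = 148.

148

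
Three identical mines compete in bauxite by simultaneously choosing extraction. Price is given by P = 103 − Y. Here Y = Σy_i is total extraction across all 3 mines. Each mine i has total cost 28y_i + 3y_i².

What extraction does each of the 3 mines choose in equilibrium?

A representative mine's profit is π_i = y_i(103 − Y) − 28y_i − 3y_i², with Y = y_i + Σ_{j≠i} y_j.
First-order condition: 75 − 8y_i − Σ_{j≠i} y_j = 0.
In a symmetric equilibrium every mine chooses the same y, so Σ_{j≠i} y_j = 2y. The condition becomes 75 − 10y = 0, giving y = 75/10 = 7.5.

7.5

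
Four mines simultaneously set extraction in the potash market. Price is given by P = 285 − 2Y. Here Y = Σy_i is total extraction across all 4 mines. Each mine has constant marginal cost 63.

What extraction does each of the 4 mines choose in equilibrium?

A representative mine's profit is π_i = y_i(285 − 2Y) − 63y_i, with Y = y_i + Σ_{j≠i} y_j.
First-order condition: 222 − 4y_i − 2Σ_{j≠i} y_j = 0.
With identical mines, set every y_j = y: then 222 − 4y − 6y = 0, i.e. y = 222/10 = 22.2.

22.2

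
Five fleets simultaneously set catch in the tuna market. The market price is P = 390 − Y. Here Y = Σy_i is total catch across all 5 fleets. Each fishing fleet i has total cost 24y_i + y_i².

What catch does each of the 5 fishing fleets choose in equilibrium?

45.75

A representative fishing fleet's profit is π_i = y_i(390 − Y) − 24y_i − y_i², with Y = y_i + Σ_{j≠i} y_j.
First-order condition: 366 − 4y_i − Σ_{j≠i} y_j = 0.
Imposing symmetry (y_j = y for all j) turns Σ_{j≠i} y_j into 4y, so 366 = 8y and y = 45.75.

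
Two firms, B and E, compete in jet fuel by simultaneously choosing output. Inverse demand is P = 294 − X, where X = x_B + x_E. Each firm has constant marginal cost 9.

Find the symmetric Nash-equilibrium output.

Firm B's profit: π = x_B(294 − (x_B + x_E)) − 9x_B.
∂π/∂x_B = 285 − 2x_B − x_E = 0, so x_B = 142.5 − 0.5x_E.
By symmetry x_E = x_B; substituting into the reaction function, 1.5x_B = 142.5 and x_B = 95.

95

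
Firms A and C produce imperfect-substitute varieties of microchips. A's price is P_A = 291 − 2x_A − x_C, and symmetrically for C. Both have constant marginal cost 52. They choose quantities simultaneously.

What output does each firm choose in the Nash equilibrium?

47.8

Firm A's profit: π = x_A(291 − 2x_A − x_C) − 52x_A.
∂π/∂x_A = 239 − 4x_A − x_C = 0 ⇒ x_A = 59.75 − 0.25x_C.
By symmetry x_C = x_A; substituting into the reaction function, 1.25x_A = 59.75 and x_A = 47.8.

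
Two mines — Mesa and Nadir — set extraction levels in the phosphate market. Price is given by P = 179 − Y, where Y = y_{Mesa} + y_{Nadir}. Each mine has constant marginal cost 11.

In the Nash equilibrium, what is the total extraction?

Mine Mesa's profit: π = y_{Mesa}(179 − (y_{Mesa} + y_{Nadir})) − 11y_{Mesa}.
∂π/∂y_{Mesa} = 168 − 2y_{Mesa} − y_{Nadir} = 0, so y_{Mesa} = 84 − 0.5y_{Nadir}.
By symmetry y_{Nadir} = y_{Mesa}; substituting into the reaction function, 1.5y_{Mesa} = 84 and y_{Mesa} = 56.
Total extraction: 56 + 56 = 112.

112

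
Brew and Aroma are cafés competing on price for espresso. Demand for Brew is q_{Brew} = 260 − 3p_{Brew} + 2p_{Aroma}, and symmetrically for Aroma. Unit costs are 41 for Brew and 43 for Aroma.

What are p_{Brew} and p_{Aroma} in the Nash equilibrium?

Brew's profit: π = (p_{Brew} − 41)(260 − 3p_{Brew} + 2p_{Aroma}).
∂π/∂p_{Brew} = 383 − 6p_{Brew} + 2p_{Aroma} = 0 ⇒ p_{Brew} = 383/6 + (1/3)p_{Aroma}.
Similarly p_{Aroma} = 389/6 + (1/3)p_{Brew}.
Solving the two reaction functions simultaneously: (1 − (1/3)(1/3))p_{Brew} = 383/6 + (1/3)·(389/6), so (8/9)p_{Brew} = 769/9 and p_{Brew} = 96.125.
Then p_{Aroma} = 389/6 + (1/3)·96.125 = 96.875.

96.125, 96.875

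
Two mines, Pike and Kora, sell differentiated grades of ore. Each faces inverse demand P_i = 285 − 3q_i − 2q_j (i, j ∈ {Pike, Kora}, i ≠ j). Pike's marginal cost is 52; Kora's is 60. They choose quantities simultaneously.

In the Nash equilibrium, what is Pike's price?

140.875

Mine Pike's profit: π = q_{Pike}(285 − 3q_{Pike} − 2q_{Kora}) − 52q_{Pike}.
∂π/∂q_{Pike} = 233 − 6q_{Pike} − 2q_{Kora} = 0 ⇒ q_{Pike} = 233/6 − (1/3)q_{Kora}.
Similarly q_{Kora} = 37.5 − (1/3)q_{Pike}.
Solving the two reaction functions simultaneously: (1 − (−1/3)(−1/3))q_{Pike} = 233/6 − (1/3)·37.5, so (8/9)q_{Pike} = 79/3 and q_{Pike} = 29.625.
Then q_{Kora} = 37.5 − (1/3)·29.625 = 27.625.
P_{Pike} = 285 − 3·29.625 − 2·27.625 = 140.875.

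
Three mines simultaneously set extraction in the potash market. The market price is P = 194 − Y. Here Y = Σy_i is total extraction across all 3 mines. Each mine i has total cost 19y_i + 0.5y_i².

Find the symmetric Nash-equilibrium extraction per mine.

A representative mine's profit is π_i = y_i(194 − Y) − 19y_i − 0.5y_i², with Y = y_i + Σ_{j≠i} y_j.
First-order condition: 175 − 3y_i − Σ_{j≠i} y_j = 0.
Imposing symmetry (y_j = y for all j) turns Σ_{j≠i} y_j into 2y, so 175 = 5y and y = 35.

35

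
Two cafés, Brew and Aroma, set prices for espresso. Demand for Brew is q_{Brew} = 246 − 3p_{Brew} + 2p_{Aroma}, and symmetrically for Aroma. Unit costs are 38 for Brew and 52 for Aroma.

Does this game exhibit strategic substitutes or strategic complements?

Brew's profit: π = (p_{Brew} − 38)(246 − 3p_{Brew} + 2p_{Aroma}).
∂π/∂p_{Brew} = 360 − 6p_{Brew} + 2p_{Aroma} = 0 ⇒ p_{Brew} = 60 + (1/3)p_{Aroma}.
The best-response slope dp_{Brew}/dp_{Aroma} = 1/3 > 0: the reaction function is upward-sloping, so the choices are strategic complements.

strategic complements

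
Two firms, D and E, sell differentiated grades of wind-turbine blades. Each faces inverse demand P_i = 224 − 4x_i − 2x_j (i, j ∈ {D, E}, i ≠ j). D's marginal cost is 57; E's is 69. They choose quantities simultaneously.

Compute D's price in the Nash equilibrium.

125.4

Firm D's profit: π = x_D(224 − 4x_D − 2x_E) − 57x_D.
∂π/∂x_D = 167 − 8x_D − 2x_E = 0 ⇒ x_D = 20.875 − 0.25x_E.
Similarly x_E = 19.375 − 0.25x_D.
Substituting the second reaction function into the first: x_D = 20.875 − 0.25(19.375 − 0.25x_D), which gives 0.9375x_D = 513/32 ⇒ x_D = 17.1.
Then x_E = 19.375 − 0.25·17.1 = 15.1.
P_D = 224 − 4·17.1 − 2·15.1 = 125.4.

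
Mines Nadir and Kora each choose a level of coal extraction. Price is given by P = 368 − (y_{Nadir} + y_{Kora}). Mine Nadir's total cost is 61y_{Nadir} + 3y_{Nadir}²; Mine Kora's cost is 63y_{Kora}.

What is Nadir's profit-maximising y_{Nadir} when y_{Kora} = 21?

35.75

Mine Nadir's profit: π = y_{Nadir}(368 − (y_{Nadir} + y_{Kora})) − 61y_{Nadir} − 3y_{Nadir}².
∂π/∂y_{Nadir} = 307 − 8y_{Nadir} − y_{Kora} = 0, so y_{Nadir} = 38.375 − 0.125y_{Kora}.
At y_{Kora} = 21: y_{Nadir} = 38.375 − 0.125·21 = 35.75.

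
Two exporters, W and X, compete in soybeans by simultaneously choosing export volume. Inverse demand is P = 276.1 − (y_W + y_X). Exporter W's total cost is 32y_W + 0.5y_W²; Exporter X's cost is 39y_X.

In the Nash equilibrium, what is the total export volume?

143.66

Exporter W's profit: π = y_W(276.1 − (y_W + y_X)) − 32y_W − 0.5y_W².
∂π/∂y_W = 244.1 − 3y_W − y_X = 0, so y_W = 2441/30 − (1/3)y_X.
For X: ∂π/∂y_X = 237.1 − 2y_X − y_W = 0 ⇒ y_X = 118.55 − 0.5y_W.
Solving the two reaction functions simultaneously: (1 − (−1/3)(−0.5))y_W = 2441/30 − (1/3)·118.55, so (5/6)y_W = 41.85 and y_W = 50.22.
Then y_X = 118.55 − 0.5·50.22 = 93.44.
Total export volume: 50.22 + 93.44 = 143.66.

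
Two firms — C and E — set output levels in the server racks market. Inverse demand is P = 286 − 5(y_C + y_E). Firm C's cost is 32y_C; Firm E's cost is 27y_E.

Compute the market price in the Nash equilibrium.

Firm C's profit: π = y_C(286 − 5(y_C + y_E)) − 32y_C.
∂π/∂y_C = 254 − 10y_C − 5y_E = 0, so y_C = 25.4 − 0.5y_E.
By the same steps for E: y_E = 25.9 − 0.5y_C.
Solving the two reaction functions simultaneously: (1 − (−0.5)(−0.5))y_C = 25.4 − 0.5·25.9, so 0.75y_C = 12.45 and y_C = 16.6.
Then y_E = 25.9 − 0.5·16.6 = 17.6.
Equilibrium price: P = 286 − 5·34.2 = 115.

115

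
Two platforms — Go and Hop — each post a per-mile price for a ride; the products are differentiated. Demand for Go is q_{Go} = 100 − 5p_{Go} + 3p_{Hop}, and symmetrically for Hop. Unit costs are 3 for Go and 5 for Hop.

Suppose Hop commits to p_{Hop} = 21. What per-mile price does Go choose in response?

17.8

Go's profit: π = (p_{Go} − 3)(100 − 5p_{Go} + 3p_{Hop}).
∂π/∂p_{Go} = 115 − 10p_{Go} + 3p_{Hop} = 0 ⇒ p_{Go} = 11.5 + 0.3p_{Hop}.
At p_{Hop} = 21: p_{Go} = 11.5 + 0.3·21 = 17.8.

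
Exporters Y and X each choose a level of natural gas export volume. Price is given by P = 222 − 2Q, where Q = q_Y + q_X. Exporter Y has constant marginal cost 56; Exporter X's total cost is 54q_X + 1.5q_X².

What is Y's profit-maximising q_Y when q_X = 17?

Exporter Y's profit: π = q_Y(222 − 2(q_Y + q_X)) − 56q_Y.
∂π/∂q_Y = 166 − 4q_Y − 2q_X = 0, so q_Y = 41.5 − 0.5q_X.
At q_X = 17: q_Y = 41.5 − 0.5·17 = 33.

33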